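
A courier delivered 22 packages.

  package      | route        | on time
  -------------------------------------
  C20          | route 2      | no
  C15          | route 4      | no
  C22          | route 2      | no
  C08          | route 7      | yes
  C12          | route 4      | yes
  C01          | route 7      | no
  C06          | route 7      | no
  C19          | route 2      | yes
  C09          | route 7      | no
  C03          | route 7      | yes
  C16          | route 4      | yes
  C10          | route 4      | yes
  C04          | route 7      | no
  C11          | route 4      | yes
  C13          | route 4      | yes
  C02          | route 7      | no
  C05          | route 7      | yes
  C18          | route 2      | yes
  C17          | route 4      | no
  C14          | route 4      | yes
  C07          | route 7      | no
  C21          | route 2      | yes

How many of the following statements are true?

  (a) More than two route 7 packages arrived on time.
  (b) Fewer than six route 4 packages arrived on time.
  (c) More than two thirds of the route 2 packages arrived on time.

(a) route 7: |A| = 9, |A ∩ B| = 3; needs |A ∩ B| > 2 — true.
(b) route 4: |A| = 8, |A ∩ B| = 6; needs |A ∩ B| < 6 — false.
(c) route 2: |A| = 5, |A ∩ B| = 3; needs |A ∩ B| / |A| > 2/3 — false.

1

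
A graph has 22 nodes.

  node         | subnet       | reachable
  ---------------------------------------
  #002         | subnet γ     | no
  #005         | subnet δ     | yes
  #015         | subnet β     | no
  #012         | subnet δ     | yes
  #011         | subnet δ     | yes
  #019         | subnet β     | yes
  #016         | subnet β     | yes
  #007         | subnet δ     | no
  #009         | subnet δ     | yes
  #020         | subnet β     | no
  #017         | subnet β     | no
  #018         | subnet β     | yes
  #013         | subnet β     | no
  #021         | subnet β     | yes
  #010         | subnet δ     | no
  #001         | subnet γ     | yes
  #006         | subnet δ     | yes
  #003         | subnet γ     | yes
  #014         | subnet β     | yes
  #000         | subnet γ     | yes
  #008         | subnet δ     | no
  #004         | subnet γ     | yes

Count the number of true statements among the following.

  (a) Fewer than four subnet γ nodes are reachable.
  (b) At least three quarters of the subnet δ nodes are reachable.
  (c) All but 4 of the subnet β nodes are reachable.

(a) subnet γ: |A| = 5, |A ∩ B| = 4; needs |A ∩ B| < 4 — false.
(b) subnet δ: |A| = 8, |A ∩ B| = 5; needs |A ∩ B| / |A| ≥ 3/4 — false.
(c) subnet β: |A| = 9, |A ∩ B| = 5; needs |A ∖ B| = 4 — true.

1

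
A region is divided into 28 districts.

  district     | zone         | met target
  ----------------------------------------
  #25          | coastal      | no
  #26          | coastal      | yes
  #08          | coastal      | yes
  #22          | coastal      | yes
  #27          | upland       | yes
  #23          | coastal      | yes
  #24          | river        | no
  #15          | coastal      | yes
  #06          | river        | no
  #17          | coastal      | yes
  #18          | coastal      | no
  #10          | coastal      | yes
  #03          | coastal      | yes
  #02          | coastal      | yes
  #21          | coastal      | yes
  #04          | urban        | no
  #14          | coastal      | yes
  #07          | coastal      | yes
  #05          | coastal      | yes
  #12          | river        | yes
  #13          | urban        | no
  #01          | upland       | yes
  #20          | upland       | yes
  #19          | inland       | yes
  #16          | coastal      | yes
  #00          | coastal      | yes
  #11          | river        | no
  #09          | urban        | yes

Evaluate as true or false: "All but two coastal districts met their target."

'All but two coastal districts met their target' holds iff |A ∖ B| = 2.
|A| = 17, |A ∩ B| = 15, |A ∖ B| = 2.
|A ∖ B| = 2, so the statement is true.

True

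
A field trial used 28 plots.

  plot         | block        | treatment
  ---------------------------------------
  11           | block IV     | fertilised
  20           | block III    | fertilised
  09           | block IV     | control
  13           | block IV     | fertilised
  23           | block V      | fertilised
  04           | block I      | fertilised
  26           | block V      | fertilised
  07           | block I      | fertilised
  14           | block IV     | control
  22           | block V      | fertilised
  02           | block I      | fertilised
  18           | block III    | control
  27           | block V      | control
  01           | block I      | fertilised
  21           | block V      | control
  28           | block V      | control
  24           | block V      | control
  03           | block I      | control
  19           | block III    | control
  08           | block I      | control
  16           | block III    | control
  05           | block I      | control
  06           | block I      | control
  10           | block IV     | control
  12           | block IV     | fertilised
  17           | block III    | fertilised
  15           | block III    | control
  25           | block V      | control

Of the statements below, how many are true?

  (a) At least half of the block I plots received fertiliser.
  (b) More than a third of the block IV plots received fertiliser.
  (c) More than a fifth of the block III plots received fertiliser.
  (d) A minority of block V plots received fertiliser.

(a) block I: |A| = 8, |A ∩ B| = 4; needs |A ∩ B| ≥ |A ∖ B| — true.
(b) block IV: |A| = 6, |A ∩ B| = 3; needs |A ∩ B| / |A| > 1/3 — true.
(c) block III: |A| = 6, |A ∩ B| = 2; needs |A ∩ B| / |A| > 1/5 — true.
(d) block V: |A| = 8, |A ∩ B| = 3; needs |A ∩ B| < |A ∖ B| — true.

4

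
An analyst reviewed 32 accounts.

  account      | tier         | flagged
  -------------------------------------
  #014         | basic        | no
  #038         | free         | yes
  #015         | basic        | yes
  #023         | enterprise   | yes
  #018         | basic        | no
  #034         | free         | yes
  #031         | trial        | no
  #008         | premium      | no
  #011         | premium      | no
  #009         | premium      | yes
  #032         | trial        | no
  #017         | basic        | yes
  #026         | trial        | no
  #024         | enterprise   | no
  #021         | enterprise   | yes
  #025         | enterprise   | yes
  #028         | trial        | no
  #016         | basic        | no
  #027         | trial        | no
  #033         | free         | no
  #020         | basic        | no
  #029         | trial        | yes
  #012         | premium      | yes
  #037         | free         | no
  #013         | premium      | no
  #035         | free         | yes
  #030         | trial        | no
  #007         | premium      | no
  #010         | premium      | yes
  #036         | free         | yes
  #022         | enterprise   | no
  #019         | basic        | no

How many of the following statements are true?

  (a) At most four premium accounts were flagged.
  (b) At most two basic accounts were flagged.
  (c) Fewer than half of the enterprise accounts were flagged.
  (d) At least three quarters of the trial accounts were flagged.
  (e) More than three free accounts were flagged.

(a) premium: |A| = 7, |A ∩ B| = 3; needs |A ∩ B| ≤ 4 — true.
(b) basic: |A| = 7, |A ∩ B| = 2; needs |A ∩ B| ≤ 2 — true.
(c) enterprise: |A| = 5, |A ∩ B| = 3; needs |A ∩ B| < |A ∖ B| — false.
(d) trial: |A| = 7, |A ∩ B| = 1; needs |A ∩ B| / |A| ≥ 3/4 — false.
(e) free: |A| = 6, |A ∩ B| = 4; needs |A ∩ B| > 3 — true.

3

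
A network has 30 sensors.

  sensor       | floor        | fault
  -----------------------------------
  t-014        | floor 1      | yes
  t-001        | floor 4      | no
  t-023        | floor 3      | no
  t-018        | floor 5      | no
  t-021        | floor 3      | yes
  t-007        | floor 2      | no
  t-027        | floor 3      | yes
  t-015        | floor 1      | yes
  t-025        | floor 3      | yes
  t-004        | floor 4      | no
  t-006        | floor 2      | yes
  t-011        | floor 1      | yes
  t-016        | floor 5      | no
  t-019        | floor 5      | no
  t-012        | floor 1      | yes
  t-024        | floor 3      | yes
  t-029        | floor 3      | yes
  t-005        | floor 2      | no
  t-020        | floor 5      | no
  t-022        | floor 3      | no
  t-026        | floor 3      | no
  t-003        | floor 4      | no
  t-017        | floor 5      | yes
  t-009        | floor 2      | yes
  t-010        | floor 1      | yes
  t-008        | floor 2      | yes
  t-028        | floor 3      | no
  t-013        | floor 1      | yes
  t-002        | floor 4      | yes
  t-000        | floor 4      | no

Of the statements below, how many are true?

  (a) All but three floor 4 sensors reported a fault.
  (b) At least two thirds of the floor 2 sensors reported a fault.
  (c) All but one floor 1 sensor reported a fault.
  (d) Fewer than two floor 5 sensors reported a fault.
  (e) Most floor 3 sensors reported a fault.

2

(a) floor 4: |A| = 5, |A ∩ B| = 1; needs |A ∖ B| = 3 — false.
(b) floor 2: |A| = 5, |A ∩ B| = 3; needs |A ∩ B| / |A| ≥ 2/3 — false.
(c) floor 1: |A| = 6, |A ∩ B| = 6; needs |A ∖ B| = 1 — false.
(d) floor 5: |A| = 5, |A ∩ B| = 1; needs |A ∩ B| < 2 — true.
(e) floor 3: |A| = 9, |A ∩ B| = 5; needs |A ∩ B| > |A ∖ B| — true.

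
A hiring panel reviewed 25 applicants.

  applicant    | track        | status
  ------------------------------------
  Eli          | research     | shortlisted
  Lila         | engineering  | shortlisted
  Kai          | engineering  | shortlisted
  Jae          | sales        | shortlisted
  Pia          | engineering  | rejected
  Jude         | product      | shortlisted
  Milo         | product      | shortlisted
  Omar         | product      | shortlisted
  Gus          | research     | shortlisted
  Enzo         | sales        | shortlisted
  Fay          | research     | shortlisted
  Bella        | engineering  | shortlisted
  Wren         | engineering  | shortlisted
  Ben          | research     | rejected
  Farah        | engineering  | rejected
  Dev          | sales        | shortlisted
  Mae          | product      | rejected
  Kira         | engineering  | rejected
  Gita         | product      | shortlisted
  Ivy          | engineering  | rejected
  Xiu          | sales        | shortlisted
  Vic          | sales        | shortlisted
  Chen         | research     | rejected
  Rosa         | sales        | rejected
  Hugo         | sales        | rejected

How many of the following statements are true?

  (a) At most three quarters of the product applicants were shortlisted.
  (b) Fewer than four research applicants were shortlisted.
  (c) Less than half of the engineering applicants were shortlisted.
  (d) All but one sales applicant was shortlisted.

(a) product: |A| = 5, |A ∩ B| = 4; needs |A ∩ B| / |A| ≤ 3/4 — false.
(b) research: |A| = 5, |A ∩ B| = 3; needs |A ∩ B| < 4 — true.
(c) engineering: |A| = 8, |A ∩ B| = 4; needs |A ∩ B| < |A ∖ B| — false.
(d) sales: |A| = 7, |A ∩ B| = 5; needs |A ∖ B| = 1 — false.

1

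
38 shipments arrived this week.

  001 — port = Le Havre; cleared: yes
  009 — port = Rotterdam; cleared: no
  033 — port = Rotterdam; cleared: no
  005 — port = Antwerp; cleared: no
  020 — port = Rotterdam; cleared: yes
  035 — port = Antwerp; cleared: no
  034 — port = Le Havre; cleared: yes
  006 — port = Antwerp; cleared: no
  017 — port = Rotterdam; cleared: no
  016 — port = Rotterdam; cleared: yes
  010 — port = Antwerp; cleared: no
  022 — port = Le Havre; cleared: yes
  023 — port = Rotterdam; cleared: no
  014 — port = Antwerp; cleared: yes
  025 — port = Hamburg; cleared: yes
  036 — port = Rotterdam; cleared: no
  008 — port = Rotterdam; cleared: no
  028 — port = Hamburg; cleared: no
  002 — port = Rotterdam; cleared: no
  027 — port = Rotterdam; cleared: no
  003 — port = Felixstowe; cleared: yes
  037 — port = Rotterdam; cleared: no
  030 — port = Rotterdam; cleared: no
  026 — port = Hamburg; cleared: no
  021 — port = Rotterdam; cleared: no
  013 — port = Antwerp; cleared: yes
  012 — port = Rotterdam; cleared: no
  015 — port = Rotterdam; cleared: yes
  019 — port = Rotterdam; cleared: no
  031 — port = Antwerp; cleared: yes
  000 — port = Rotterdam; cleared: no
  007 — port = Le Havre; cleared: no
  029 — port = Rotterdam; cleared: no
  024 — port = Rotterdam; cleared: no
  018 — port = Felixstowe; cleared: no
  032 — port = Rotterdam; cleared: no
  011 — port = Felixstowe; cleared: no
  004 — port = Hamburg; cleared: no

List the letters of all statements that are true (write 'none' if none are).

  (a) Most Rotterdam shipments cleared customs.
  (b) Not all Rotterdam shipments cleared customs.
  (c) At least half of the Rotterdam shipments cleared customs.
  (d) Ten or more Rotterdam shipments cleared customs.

(b)

|A| = 20, |A ∩ B| = 3, |A ∖ B| = 17.
(a) |A ∩ B| > |A ∖ B|: fails.
(b) A ⊄ B (|A ∖ B| ≥ 1): holds.
(c) |A ∩ B| ≥ |A ∖ B|: fails.
(d) |A ∩ B| ≥ 10: fails.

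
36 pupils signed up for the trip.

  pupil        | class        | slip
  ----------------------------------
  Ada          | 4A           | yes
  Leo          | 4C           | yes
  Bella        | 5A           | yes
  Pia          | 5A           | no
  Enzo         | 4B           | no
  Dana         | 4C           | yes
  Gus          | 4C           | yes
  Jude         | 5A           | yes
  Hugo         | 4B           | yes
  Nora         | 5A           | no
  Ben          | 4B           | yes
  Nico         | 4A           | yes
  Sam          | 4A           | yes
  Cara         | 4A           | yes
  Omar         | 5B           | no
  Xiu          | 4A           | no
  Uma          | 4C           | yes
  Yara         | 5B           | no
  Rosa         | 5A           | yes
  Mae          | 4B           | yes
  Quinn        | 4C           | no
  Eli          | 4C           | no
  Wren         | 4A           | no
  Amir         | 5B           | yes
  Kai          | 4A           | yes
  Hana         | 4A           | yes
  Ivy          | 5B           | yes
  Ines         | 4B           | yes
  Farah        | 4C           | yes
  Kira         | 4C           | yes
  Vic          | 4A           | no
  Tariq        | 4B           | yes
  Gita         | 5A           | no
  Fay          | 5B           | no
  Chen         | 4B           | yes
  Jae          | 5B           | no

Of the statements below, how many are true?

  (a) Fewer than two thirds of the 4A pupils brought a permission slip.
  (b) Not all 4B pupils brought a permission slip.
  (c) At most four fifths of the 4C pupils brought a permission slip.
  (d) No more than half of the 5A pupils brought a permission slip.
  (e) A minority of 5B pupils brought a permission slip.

4

(a) 4A: |A| = 9, |A ∩ B| = 6; needs |A ∩ B| / |A| < 2/3 — false.
(b) 4B: |A| = 7, |A ∩ B| = 6; needs A ⊄ B (|A ∖ B| ≥ 1) — true.
(c) 4C: |A| = 8, |A ∩ B| = 6; needs |A ∩ B| / |A| ≤ 4/5 — true.
(d) 5A: |A| = 6, |A ∩ B| = 3; needs |A ∩ B| ≤ |A ∖ B| — true.
(e) 5B: |A| = 6, |A ∩ B| = 2; needs |A ∩ B| < |A ∖ B| — true.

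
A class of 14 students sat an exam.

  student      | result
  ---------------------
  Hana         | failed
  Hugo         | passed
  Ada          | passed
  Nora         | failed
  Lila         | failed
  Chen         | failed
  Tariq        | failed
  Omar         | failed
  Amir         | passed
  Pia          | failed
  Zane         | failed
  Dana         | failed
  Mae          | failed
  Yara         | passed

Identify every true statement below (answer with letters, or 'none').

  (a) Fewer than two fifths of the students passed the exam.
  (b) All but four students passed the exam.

(a)

|A| = 14, |A ∩ B| = 4, |A ∖ B| = 10.
(a) |A ∩ B| / |A| < 2/5: holds.
(b) |A ∖ B| = 4: fails.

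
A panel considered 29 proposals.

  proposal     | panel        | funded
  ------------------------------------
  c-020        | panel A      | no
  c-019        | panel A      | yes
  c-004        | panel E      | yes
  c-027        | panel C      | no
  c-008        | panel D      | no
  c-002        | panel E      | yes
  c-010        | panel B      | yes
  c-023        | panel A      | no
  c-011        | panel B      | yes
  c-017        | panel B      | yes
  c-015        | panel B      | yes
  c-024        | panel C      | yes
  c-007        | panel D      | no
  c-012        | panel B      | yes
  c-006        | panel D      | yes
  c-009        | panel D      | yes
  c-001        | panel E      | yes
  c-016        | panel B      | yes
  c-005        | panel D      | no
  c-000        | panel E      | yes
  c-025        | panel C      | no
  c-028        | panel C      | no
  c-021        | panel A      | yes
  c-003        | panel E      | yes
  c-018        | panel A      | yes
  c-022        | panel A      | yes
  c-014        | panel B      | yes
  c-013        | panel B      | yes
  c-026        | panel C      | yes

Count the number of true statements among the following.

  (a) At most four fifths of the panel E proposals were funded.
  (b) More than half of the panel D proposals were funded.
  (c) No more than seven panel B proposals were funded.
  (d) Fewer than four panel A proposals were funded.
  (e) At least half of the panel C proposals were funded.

0

(a) panel E: |A| = 5, |A ∩ B| = 5; needs |A ∩ B| / |A| ≤ 4/5 — false.
(b) panel D: |A| = 5, |A ∩ B| = 2; needs |A ∩ B| > |A ∖ B| — false.
(c) panel B: |A| = 8, |A ∩ B| = 8; needs |A ∩ B| ≤ 7 — false.
(d) panel A: |A| = 6, |A ∩ B| = 4; needs |A ∩ B| < 4 — false.
(e) panel C: |A| = 5, |A ∩ B| = 2; needs |A ∩ B| ≥ |A ∖ B| — false.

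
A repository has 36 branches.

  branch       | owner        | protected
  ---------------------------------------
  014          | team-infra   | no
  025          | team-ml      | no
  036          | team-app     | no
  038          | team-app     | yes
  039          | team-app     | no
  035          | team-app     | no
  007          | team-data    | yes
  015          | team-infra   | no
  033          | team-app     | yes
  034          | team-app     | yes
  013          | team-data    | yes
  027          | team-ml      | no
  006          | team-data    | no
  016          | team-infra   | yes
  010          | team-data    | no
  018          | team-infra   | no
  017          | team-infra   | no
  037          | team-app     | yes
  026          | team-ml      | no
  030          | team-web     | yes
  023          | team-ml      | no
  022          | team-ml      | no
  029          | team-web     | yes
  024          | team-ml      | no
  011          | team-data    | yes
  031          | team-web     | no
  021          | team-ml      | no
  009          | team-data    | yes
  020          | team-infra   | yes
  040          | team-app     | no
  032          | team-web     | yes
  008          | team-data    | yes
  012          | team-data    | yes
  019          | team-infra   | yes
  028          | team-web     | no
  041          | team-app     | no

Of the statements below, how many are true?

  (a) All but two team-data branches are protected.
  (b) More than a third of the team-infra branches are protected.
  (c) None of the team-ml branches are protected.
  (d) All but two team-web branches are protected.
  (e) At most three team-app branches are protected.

4

(a) team-data: |A| = 8, |A ∩ B| = 6; needs |A ∖ B| = 2 — true.
(b) team-infra: |A| = 7, |A ∩ B| = 3; needs |A ∩ B| / |A| > 1/3 — true.
(c) team-ml: |A| = 7, |A ∩ B| = 0; needs A ∩ B = ∅ (|A ∩ B| = 0) — true.
(d) team-web: |A| = 5, |A ∩ B| = 3; needs |A ∖ B| = 2 — true.
(e) team-app: |A| = 9, |A ∩ B| = 4; needs |A ∩ B| ≤ 3 — false.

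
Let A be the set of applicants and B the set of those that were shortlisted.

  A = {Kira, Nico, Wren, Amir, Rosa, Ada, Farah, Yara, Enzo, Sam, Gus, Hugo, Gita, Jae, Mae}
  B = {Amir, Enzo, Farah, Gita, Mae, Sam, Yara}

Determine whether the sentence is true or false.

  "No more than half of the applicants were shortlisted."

Truth condition: |A ∩ B| ≤ |A ∖ B|.
|A| = 15, |A ∩ B| = 7, |A ∖ B| = 8.
7 < 8, so the statement is true.

True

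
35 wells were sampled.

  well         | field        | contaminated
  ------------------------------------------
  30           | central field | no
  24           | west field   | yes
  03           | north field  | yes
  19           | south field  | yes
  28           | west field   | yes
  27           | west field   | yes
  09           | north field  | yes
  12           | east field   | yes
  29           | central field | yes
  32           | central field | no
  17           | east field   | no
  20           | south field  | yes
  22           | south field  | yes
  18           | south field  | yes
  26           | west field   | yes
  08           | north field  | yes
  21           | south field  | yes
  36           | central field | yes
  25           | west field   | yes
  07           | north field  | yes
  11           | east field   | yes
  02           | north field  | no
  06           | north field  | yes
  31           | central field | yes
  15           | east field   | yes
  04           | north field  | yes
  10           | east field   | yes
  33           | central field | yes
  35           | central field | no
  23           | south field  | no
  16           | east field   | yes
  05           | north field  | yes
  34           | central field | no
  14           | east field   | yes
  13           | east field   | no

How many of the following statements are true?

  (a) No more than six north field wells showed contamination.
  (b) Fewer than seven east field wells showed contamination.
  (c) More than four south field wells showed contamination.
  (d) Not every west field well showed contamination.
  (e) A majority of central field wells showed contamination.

2

(a) north field: |A| = 8, |A ∩ B| = 7; needs |A ∩ B| ≤ 6 — false.
(b) east field: |A| = 8, |A ∩ B| = 6; needs |A ∩ B| < 7 — true.
(c) south field: |A| = 6, |A ∩ B| = 5; needs |A ∩ B| > 4 — true.
(d) west field: |A| = 5, |A ∩ B| = 5; needs A ⊄ B (|A ∖ B| ≥ 1) — false.
(e) central field: |A| = 8, |A ∩ B| = 4; needs |A ∩ B| > |A ∖ B| — false.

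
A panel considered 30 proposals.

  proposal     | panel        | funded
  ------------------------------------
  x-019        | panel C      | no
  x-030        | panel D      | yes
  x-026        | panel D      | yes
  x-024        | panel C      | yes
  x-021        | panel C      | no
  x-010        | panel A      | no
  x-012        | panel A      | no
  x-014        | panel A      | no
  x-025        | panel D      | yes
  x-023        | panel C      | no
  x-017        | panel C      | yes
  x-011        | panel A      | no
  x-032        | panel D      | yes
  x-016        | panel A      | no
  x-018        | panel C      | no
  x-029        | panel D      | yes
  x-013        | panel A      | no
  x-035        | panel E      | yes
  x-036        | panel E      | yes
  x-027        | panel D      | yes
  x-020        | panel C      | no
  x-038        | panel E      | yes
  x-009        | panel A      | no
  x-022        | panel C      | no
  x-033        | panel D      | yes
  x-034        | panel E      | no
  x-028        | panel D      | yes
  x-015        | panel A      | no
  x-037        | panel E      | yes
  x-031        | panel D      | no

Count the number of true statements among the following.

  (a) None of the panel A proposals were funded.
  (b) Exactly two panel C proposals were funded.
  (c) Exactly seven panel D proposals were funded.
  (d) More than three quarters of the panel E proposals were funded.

3

(a) panel A: |A| = 8, |A ∩ B| = 0; needs A ∩ B = ∅ (|A ∩ B| = 0) — true.
(b) panel C: |A| = 8, |A ∩ B| = 2; needs |A ∩ B| = 2 — true.
(c) panel D: |A| = 9, |A ∩ B| = 8; needs |A ∩ B| = 7 — false.
(d) panel E: |A| = 5, |A ∩ B| = 4; needs |A ∩ B| / |A| > 3/4 — true.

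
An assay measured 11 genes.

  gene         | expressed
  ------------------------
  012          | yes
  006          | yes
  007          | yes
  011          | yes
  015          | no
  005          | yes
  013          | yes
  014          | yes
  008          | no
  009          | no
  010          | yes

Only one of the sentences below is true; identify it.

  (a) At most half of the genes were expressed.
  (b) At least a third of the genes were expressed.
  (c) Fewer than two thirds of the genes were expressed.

|A| = 11, |A ∩ B| = 8, |A ∖ B| = 3.
(a) requires |A ∩ B| ≤ |A ∖ B|: false.
(b) requires |A ∩ B| / |A| ≥ 1/3: true.
(c) requires |A ∩ B| / |A| < 2/3: false.

(b)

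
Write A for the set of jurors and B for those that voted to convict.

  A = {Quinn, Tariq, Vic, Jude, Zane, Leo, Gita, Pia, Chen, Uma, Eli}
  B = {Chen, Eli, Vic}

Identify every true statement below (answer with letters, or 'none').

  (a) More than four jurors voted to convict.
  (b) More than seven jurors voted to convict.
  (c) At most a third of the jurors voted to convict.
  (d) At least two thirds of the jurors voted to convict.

(c)

|A| = 11, |A ∩ B| = 3, |A ∖ B| = 8.
(a) |A ∩ B| > 4: fails.
(b) |A ∩ B| > 7: fails.
(c) |A ∩ B| / |A| ≤ 1/3: holds.
(d) |A ∩ B| / |A| ≥ 2/3: fails.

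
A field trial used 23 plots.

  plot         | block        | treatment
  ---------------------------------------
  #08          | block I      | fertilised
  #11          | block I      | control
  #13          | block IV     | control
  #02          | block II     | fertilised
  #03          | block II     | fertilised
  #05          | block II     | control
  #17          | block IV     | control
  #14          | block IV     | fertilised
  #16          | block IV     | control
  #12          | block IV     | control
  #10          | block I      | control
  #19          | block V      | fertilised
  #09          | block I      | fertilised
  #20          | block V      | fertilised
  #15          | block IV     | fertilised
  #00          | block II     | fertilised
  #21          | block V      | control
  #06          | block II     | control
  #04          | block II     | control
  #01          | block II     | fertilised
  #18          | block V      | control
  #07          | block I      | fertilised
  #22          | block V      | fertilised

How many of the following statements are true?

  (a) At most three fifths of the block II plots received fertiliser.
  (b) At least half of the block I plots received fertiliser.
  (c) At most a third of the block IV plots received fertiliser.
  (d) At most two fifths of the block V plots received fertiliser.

3

(a) block II: |A| = 7, |A ∩ B| = 4; needs |A ∩ B| / |A| ≤ 3/5 — true.
(b) block I: |A| = 5, |A ∩ B| = 3; needs |A ∩ B| ≥ |A ∖ B| — true.
(c) block IV: |A| = 6, |A ∩ B| = 2; needs |A ∩ B| / |A| ≤ 1/3 — true.
(d) block V: |A| = 5, |A ∩ B| = 3; needs |A ∩ B| / |A| ≤ 2/5 — false.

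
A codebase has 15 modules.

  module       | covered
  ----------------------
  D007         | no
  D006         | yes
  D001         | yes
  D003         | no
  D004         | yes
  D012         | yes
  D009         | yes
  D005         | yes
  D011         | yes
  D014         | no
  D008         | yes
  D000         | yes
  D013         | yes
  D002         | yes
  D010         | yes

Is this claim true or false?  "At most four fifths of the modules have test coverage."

True

'At most four fifths of the modules have test coverage' holds iff |A ∩ B| / |A| ≤ 4/5.
|A| = 15, |A ∩ B| = 12, |A ∖ B| = 3.
|A ∩ B|/|A| = 12/15, so the statement is true.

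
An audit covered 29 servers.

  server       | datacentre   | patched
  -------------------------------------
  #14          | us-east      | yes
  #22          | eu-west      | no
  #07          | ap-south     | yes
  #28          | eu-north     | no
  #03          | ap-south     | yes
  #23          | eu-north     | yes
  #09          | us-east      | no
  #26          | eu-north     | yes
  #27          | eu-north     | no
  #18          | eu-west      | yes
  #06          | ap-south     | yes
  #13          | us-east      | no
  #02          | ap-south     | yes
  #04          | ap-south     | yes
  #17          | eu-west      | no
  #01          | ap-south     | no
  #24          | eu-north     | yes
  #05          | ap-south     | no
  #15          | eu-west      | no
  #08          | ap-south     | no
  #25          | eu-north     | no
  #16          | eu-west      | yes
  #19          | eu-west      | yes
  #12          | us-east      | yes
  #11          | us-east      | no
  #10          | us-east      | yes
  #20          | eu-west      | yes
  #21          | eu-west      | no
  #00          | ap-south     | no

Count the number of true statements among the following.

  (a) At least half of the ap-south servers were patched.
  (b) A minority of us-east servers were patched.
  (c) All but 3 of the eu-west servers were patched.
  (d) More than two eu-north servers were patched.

2

(a) ap-south: |A| = 9, |A ∩ B| = 5; needs |A ∩ B| ≥ |A ∖ B| — true.
(b) us-east: |A| = 6, |A ∩ B| = 3; needs |A ∩ B| < |A ∖ B| — false.
(c) eu-west: |A| = 8, |A ∩ B| = 4; needs |A ∖ B| = 3 — false.
(d) eu-north: |A| = 6, |A ∩ B| = 3; needs |A ∩ B| > 2 — true.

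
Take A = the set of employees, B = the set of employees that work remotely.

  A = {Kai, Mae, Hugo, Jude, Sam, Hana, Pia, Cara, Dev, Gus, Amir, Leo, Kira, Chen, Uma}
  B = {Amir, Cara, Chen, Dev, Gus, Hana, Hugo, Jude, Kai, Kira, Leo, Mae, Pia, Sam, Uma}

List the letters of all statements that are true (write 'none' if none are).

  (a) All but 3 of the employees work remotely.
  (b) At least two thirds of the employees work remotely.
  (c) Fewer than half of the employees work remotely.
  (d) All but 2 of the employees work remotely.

|A| = 15, |A ∩ B| = 15, |A ∖ B| = 0.
(a) |A ∖ B| = 3: fails.
(b) |A ∩ B| / |A| ≥ 2/3: holds.
(c) |A ∩ B| < |A ∖ B|: fails.
(d) |A ∖ B| = 2: fails.

(b)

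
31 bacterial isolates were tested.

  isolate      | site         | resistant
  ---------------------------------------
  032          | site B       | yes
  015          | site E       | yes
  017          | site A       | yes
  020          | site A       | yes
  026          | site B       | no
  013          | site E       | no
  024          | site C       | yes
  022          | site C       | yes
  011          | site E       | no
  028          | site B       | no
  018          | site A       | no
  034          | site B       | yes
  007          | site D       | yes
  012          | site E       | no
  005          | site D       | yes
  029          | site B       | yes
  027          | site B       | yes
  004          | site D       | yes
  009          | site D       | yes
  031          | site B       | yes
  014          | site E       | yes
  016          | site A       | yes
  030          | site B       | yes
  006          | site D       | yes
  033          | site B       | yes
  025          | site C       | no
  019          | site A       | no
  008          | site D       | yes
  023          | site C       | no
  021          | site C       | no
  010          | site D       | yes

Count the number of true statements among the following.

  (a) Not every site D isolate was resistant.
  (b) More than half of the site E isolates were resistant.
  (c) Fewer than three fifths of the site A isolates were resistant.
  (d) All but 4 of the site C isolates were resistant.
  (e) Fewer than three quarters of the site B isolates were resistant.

0

(a) site D: |A| = 7, |A ∩ B| = 7; needs A ⊄ B (|A ∖ B| ≥ 1) — false.
(b) site E: |A| = 5, |A ∩ B| = 2; needs |A ∩ B| > |A ∖ B| — false.
(c) site A: |A| = 5, |A ∩ B| = 3; needs |A ∩ B| / |A| < 3/5 — false.
(d) site C: |A| = 5, |A ∩ B| = 2; needs |A ∖ B| = 4 — false.
(e) site B: |A| = 9, |A ∩ B| = 7; needs |A ∩ B| / |A| < 3/4 — false.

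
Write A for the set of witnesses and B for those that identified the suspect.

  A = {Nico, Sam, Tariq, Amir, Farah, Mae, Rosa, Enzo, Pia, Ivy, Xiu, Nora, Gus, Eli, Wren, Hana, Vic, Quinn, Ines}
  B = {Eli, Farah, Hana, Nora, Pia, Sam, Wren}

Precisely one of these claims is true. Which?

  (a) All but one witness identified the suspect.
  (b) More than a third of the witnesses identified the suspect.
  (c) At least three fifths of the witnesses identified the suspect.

(b)

|A| = 19, |A ∩ B| = 7, |A ∖ B| = 12.
(a) requires |A ∖ B| = 1: false.
(b) requires |A ∩ B| / |A| > 1/3: true.
(c) requires |A ∩ B| / |A| ≥ 3/5: false.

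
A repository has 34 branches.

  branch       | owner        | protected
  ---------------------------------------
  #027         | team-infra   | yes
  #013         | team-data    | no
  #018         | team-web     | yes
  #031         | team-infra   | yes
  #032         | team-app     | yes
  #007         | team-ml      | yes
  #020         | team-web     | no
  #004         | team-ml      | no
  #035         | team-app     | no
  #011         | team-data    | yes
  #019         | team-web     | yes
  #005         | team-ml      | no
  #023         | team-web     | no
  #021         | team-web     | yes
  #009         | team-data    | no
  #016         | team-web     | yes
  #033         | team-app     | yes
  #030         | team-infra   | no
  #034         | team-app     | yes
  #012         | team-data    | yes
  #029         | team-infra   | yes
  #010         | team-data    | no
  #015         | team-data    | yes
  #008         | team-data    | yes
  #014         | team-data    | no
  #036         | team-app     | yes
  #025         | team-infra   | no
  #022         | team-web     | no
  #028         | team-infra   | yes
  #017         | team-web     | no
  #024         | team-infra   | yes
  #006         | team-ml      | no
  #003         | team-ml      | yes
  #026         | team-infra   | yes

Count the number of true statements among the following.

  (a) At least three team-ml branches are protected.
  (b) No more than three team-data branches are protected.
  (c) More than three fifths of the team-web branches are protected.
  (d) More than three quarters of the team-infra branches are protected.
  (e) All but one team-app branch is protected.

(a) team-ml: |A| = 5, |A ∩ B| = 2; needs |A ∩ B| ≥ 3 — false.
(b) team-data: |A| = 8, |A ∩ B| = 4; needs |A ∩ B| ≤ 3 — false.
(c) team-web: |A| = 8, |A ∩ B| = 4; needs |A ∩ B| / |A| > 3/5 — false.
(d) team-infra: |A| = 8, |A ∩ B| = 6; needs |A ∩ B| / |A| > 3/4 — false.
(e) team-app: |A| = 5, |A ∩ B| = 4; needs |A ∖ B| = 1 — true.

1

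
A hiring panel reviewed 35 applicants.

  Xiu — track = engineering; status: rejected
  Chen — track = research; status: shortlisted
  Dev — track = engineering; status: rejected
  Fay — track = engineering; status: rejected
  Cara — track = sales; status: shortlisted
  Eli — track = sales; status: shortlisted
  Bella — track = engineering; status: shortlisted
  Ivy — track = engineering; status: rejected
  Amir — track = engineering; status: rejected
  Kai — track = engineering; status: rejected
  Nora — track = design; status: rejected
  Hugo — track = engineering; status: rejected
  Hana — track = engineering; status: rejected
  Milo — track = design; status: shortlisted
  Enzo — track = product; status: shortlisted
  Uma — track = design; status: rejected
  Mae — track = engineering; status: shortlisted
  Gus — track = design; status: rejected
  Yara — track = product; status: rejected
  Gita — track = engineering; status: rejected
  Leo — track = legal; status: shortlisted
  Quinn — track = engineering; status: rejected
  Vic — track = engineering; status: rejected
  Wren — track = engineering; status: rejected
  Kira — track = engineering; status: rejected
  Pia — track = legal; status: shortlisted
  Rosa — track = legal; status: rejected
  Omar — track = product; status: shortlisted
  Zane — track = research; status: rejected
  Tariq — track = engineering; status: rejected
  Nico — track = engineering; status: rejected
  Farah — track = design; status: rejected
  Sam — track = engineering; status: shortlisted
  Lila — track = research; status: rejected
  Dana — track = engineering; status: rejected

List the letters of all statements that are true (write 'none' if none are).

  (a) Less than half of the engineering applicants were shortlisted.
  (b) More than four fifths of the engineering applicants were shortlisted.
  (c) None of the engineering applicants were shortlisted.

|A| = 19, |A ∩ B| = 3, |A ∖ B| = 16.
(a) |A ∩ B| < |A ∖ B|: holds.
(b) |A ∩ B| / |A| > 4/5: fails.
(c) A ∩ B = ∅ (|A ∩ B| = 0): fails.

(a)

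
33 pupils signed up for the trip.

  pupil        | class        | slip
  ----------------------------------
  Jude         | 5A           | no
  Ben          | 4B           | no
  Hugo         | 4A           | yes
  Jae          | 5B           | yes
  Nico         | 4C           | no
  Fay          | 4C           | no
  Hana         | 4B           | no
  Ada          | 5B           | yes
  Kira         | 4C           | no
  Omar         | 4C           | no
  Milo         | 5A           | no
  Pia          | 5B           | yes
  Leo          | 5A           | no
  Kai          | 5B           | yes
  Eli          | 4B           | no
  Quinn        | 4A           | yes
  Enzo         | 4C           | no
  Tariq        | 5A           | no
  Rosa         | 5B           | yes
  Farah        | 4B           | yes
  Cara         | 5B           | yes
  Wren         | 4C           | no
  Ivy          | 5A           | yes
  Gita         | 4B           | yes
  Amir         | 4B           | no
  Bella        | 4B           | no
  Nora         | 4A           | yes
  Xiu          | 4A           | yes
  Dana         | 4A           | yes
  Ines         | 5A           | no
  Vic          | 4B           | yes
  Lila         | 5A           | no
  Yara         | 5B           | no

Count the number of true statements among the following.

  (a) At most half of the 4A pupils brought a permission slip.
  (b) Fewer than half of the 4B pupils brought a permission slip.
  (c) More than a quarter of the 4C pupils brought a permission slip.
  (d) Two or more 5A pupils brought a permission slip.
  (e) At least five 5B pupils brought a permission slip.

2

(a) 4A: |A| = 5, |A ∩ B| = 5; needs |A ∩ B| ≤ |A ∖ B| — false.
(b) 4B: |A| = 8, |A ∩ B| = 3; needs |A ∩ B| < |A ∖ B| — true.
(c) 4C: |A| = 6, |A ∩ B| = 0; needs |A ∩ B| / |A| > 1/4 — false.
(d) 5A: |A| = 7, |A ∩ B| = 1; needs |A ∩ B| ≥ 2 — false.
(e) 5B: |A| = 7, |A ∩ B| = 6; needs |A ∩ B| ≥ 5 — true.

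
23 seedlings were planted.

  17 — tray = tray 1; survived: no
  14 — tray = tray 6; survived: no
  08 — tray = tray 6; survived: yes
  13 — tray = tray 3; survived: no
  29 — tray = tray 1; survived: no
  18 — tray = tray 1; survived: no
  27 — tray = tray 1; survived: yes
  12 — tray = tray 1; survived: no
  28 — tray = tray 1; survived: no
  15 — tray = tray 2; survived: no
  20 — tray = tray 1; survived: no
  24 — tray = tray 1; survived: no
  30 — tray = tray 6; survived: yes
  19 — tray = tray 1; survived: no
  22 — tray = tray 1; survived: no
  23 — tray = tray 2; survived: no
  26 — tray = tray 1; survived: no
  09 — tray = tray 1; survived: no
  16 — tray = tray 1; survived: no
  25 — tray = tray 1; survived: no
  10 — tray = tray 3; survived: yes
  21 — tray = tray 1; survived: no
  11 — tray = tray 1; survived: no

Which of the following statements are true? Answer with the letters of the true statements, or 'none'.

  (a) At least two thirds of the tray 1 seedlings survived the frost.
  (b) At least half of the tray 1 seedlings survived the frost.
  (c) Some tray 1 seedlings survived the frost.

(c)

|A| = 16, |A ∩ B| = 1, |A ∖ B| = 15.
(a) |A ∩ B| / |A| ≥ 2/3: fails.
(b) |A ∩ B| ≥ |A ∖ B|: fails.
(c) A ∩ B ≠ ∅ (|A ∩ B| ≥ 1): holds.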